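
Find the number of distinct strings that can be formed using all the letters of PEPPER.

The 6 letters of PEPPER have repeats: E appearing twice and P appearing 3 times.
Dividing 6! = 720 by 3!·2! = 12 for the repeated letters gives 60.

60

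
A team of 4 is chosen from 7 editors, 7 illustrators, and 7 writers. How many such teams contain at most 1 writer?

Split by how many writers are chosen (0 through 1).
Sum: C(7,0)·C(14,4) + C(7,1)·C(14,3) = 1001 + 2548 = 3549.

3549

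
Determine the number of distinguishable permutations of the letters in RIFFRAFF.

RIFFRAFF has 8 letters with F appearing 4 times and R appearing twice.
Dividing 8! = 40320 by 4!·2! = 48 for the repeated letters gives 840.

840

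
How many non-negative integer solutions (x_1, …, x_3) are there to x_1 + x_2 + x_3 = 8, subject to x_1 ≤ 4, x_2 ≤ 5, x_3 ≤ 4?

19

Without the upper bounds there are C(10,2) = 45 ways to split 8 among 3 variables.
Subtract solutions that violate a single cap (substitute x_i' = x_i − (cap_i+1)): x_1 ≥ 5 gives C(5,2) = 10; x_2 ≥ 6 gives C(4,2) = 6; x_3 ≥ 5 gives C(5,2) = 10. Together 26.
No two caps can be exceeded simultaneously, so the pair terms are all 0.
By inclusion–exclusion the count is 45 − 26 + 0 = 19.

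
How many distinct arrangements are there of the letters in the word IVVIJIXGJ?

15120

Letter multiplicities in IVVIJIXGJ: G×1, I×3, J×2, V×2, X×1.
The number of distinct arrangements is 9!/(3!·2!·2!) = 362880/24 = 15120.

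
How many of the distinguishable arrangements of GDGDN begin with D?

12

Fix D in the first position and arrange the remaining 4 letters.
Those 4 letters have G appearing twice, giving (4)!/(2!) = 12.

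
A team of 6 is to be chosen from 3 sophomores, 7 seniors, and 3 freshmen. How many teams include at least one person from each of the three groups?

1302

With no constraint there are C(13,6) = 1716 possible selections.
Selections missing a whole group: no sophomores → C(10,6) = 210; no seniors → C(6,6) = 1; no freshmen → C(10,6) = 210.
Add back selections omitting two groups (i.e. drawn from a single group): C(3,6) + C(7,6) + C(3,6) = 7.
By inclusion–exclusion: 1716 − 421 + 7 = 1302.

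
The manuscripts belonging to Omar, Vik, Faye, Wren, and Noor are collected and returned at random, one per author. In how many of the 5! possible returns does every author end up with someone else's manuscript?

This is the derangement count D_5: permutations of 5 items with no fixed point.
By inclusion–exclusion this is Σ_{j=0}^{5} (−1)^j C(5,j)·(5−j)!.
Computing: 120 − 120 + 60 − 20 + 5 − 1 = 44.

44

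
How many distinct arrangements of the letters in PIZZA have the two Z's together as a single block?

Treat the 2 copies of Z as a single block. The multiset to arrange is then {ZZ, A, I, P}, 4 items in all.
All 4 items are distinct, so there are (4)! = 24 arrangements.

24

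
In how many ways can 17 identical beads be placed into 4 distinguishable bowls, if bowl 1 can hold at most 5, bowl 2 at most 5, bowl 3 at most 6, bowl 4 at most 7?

82

Ignoring the caps, the number of non-negative solutions to x_1+…+x_4 = 17 is C(20,3) = 1140.
Subtract solutions that violate a single cap (substitute x_i' = x_i − (cap_i+1)): x_1 ≥ 6 gives C(14,3) = 364; x_2 ≥ 6 gives C(14,3) = 364; x_3 ≥ 7 gives C(13,3) = 286; x_4 ≥ 8 gives C(12,3) = 220. Together 1234.
Add back pairs where two caps are both exceeded: 56 + 35 + 20 + 35 + 20 + 10 = 176.
By inclusion–exclusion the count is 1140 − 1234 + 176 = 82.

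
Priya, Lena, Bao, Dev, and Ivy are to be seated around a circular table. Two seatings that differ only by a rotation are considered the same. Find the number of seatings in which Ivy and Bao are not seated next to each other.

Without the restriction there are (4)! = 24 seatings.
Seatings with Ivy beside Bao: treat them as a block with 2 internal orders, giving 2 × (3)! = 12.
Subtracting, 24 − 12 = 12.

12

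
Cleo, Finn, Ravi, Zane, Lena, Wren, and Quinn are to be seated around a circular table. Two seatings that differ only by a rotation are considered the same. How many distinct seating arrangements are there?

720

Around a circle, 7 distinct people have 7!/7 = (6)! = 720 rotationally distinct seatings.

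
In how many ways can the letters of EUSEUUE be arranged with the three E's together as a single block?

Treat the 3 copies of E as a single block. The multiset to arrange is then {EEE, S, U, U, U}, 5 items in all.
That gives (5)!/(3!) = 20 arrangements.

20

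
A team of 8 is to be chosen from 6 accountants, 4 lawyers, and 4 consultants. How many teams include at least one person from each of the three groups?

Unrestricted: C(14,8) = 3003 ways to pick any 8 of the 14.
Subtract selections that omit an entire group: no accountants → C(8,8) = 1; no lawyers → C(10,8) = 45; no consultants → C(10,8) = 45.
Add back selections omitting two groups (i.e. drawn from a single group): C(6,8) + C(4,8) + C(4,8) = 0.
By inclusion–exclusion: 3003 − 91 + 0 = 2912.

2912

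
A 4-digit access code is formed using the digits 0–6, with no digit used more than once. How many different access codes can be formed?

840

With no repetition, fill the 4 digits in order: 7 choices, then 6, down to 4.
That product is 7 × 6 × 5 × 4 = 840.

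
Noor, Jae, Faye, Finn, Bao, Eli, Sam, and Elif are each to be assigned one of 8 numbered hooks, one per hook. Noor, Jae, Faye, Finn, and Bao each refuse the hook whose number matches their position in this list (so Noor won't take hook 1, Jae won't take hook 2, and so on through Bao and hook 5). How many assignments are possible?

Let Aᵢ (for 1 ≤ i ≤ 5) be the placements that put person i in their forbidden hook. Any j of these fix j positions, leaving (8−j)! ways to fill the rest, and there are C(5,j) ways to pick which j.
By inclusion–exclusion, the number of valid placements is Σ_{j=0}^{5} (−1)^j C(5,j)·(8−j)!.
Computing: 40320 − 25200 + 7200 − 1200 + 120 − 6 = 21234.

21234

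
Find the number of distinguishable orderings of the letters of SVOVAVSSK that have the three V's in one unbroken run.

840

Treat the 3 copies of V as a single block. The multiset to arrange is then {VVV, A, K, O, S, S, S}, 7 items in all.
That gives (7)!/(3!) = 840 arrangements.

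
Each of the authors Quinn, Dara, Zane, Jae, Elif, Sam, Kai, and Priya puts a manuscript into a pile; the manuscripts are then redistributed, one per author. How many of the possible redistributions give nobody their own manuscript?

Count assignments avoiding every fixed point. For any j of the 8 authors fixed to their own manuscript, the other 8−j can be arranged in (8−j)! ways.
By inclusion–exclusion this is Σ_{j=0}^{8} (−1)^j C(8,j)·(8−j)!.
Computing: 40320 − 40320 + 20160 − 6720 + 1680 − 336 + 56 − 8 + 1 = 14833.

14833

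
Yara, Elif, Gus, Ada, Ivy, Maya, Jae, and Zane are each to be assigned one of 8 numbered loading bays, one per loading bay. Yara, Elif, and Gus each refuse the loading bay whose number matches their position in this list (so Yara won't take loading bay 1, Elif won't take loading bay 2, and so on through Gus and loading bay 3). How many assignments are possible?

Let Aᵢ (for i ∈ {1, 2, 3}) be the placements that put person i in their forbidden loading bay. Any j of these fix j positions, leaving (8−j)! ways to fill the rest, and there are C(3,j) ways to pick which j.
By inclusion–exclusion, the number of valid placements is Σ_{j=0}^{3} (−1)^j C(3,j)·(8−j)!.
Computing: 40320 − 15120 + 2160 − 120 = 27240.

27240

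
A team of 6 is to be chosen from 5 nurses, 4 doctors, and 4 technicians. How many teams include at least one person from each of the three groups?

With no constraint there are C(13,6) = 1716 possible selections.
Selections missing a whole group: no nurses → C(8,6) = 28; no doctors → C(9,6) = 84; no technicians → C(9,6) = 84.
Add back selections omitting two groups (i.e. drawn from a single group): C(5,6) + C(4,6) + C(4,6) = 0.
By inclusion–exclusion: 1716 − 196 + 0 = 1520.

1520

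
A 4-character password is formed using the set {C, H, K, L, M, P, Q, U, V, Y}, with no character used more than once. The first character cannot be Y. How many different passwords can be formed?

The first character has 10−1 = 9 choices (anything except Y).
The remaining 3 characters are filled from the other 9 symbols without repetition: 9 × 8 × 7 = 504.
Total: 9 × 504 = 4536.

4536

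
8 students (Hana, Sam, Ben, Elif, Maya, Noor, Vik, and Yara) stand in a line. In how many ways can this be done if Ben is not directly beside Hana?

There are 8! = 40320 arrangements in all. If Ben and Hana are adjacent, merging them into one block gives 2·(7)! = 10080 arrangements.
So 40320 − 10080 = 30240 arrangements keep them apart.

30240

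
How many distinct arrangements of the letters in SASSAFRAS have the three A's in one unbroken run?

210

Treat the 3 copies of A as a single block. The multiset to arrange is then {AAA, F, R, S, S, S, S}, 7 items in all.
That gives (7)!/(4!) = 210 arrangements.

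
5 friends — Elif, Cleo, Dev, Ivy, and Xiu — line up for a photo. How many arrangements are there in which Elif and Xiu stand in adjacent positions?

48

Place the 3 others and the Elif-Xiu pair as 4 objects in a line; the pair has 2 internal arrangements.
That gives 2 × 4! = 2 × 24 = 48.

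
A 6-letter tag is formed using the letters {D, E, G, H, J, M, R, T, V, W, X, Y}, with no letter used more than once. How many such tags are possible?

With no repetition, fill the 6 letters in order: 12 choices, then 11, down to 7.
That product is 12 × 11 × 10 × 9 × 8 × 7 = 665280.

665280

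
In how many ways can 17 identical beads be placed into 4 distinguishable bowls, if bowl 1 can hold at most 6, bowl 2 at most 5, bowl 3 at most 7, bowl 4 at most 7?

Without the upper bounds there are C(20,3) = 1140 ways to split 17 among 4 bowls.
Subtract solutions that violate a single cap (substitute x_i' = x_i − (cap_i+1)): x_1 ≥ 7 gives C(13,3) = 286; x_2 ≥ 6 gives C(14,3) = 364; x_3 ≥ 8 gives C(12,3) = 220; x_4 ≥ 8 gives C(12,3) = 220. Together 1090.
Add back pairs where two caps are both exceeded: 35 + 10 + 10 + 20 + 20 + 4 = 99.
By inclusion–exclusion the count is 1140 − 1090 + 99 = 149.

149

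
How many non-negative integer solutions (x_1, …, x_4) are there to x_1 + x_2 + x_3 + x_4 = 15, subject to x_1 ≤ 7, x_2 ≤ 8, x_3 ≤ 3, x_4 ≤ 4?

By stars and bars, unrestricted non-negative solutions to x_1+…+x_4 = 15 number C(15+3,3) = 816.
Subtract solutions that violate a single cap (substitute x_i' = x_i − (cap_i+1)): x_1 ≥ 8 gives C(10,3) = 120; x_2 ≥ 9 gives C(9,3) = 84; x_3 ≥ 4 gives C(14,3) = 364; x_4 ≥ 5 gives C(13,3) = 286. Together 854.
Add back pairs where two caps are both exceeded: 0 + 20 + 10 + 10 + 4 + 84 = 128.
By inclusion–exclusion the count is 816 − 854 + 128 = 90.

90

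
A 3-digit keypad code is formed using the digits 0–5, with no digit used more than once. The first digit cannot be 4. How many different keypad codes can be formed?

100

The first digit has 6−1 = 5 choices (anything except 4).
The remaining 2 digits are filled from the other 5 symbols without repetition: 5 × 4 = 20.
Total: 5 × 20 = 100.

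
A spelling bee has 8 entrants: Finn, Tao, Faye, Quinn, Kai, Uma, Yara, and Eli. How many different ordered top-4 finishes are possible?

1680

There are 8 choices for 1st place, 7 for 2nd, and so on down to 5 for position 4.
That gives 8 × 7 × 6 × 5 = 1680.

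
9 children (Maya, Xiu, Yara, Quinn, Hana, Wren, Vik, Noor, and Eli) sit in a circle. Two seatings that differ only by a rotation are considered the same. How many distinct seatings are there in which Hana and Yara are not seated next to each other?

All circular seatings of 9 people number (8)! = 40320.
Seatings with Hana beside Yara: treat them as a block with 2 internal orders, giving 2 × (7)! = 10080.
Subtracting, 40320 − 10080 = 30240.

30240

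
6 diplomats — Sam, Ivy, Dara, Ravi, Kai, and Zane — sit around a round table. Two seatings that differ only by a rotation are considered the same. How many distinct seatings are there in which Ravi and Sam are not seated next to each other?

Without the restriction there are (5)! = 120 seatings.
Those with Ravi next to Sam: fuse the pair into one unit and seat 5 units around a circle — 2·(4)! = 48.
Subtracting, 120 − 48 = 72.

72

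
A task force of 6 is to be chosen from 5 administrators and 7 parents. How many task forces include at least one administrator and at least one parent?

Total 6-person selections from all 12: C(12,6) = 924.
Selections missing a whole group: no administrators → C(7,6) = 7; no parents → C(5,6) = 0.
Both groups omitted at once is impossible, so 924 − 7 = 917.

917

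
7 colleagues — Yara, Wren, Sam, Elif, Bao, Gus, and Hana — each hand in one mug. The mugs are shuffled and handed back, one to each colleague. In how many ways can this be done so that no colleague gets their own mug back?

Let Aᵢ be the assignments in which colleague i gets their own mug. We want the size of the complement of A₁∪…∪A_7.
By inclusion–exclusion this is Σ_{j=0}^{7} (−1)^j C(7,j)·(7−j)!.
Computing: 5040 − 5040 + 2520 − 840 + 210 − 42 + 7 − 1 = 1854.

1854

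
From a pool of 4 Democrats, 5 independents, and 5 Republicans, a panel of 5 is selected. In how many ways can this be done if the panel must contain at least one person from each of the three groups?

Unrestricted: C(14,5) = 2002 ways to pick any 5 of the 14.
Subtract selections that omit an entire group: no Democrats → C(10,5) = 252; no independents → C(9,5) = 126; no Republicans → C(9,5) = 126.
Add back selections omitting two groups (i.e. drawn from a single group): C(4,5) + C(5,5) + C(5,5) = 2.
By inclusion–exclusion: 2002 − 504 + 2 = 1500.

1500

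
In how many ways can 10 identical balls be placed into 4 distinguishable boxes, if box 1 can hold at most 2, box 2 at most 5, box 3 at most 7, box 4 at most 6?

Ignoring the caps, the number of non-negative solutions to x_1+…+x_4 = 10 is C(13,3) = 286.
Subtract solutions that violate a single cap (substitute x_i' = x_i − (cap_i+1)): x_1 ≥ 3 gives C(10,3) = 120; x_2 ≥ 6 gives C(7,3) = 35; x_3 ≥ 8 gives C(5,3) = 10; x_4 ≥ 7 gives C(6,3) = 20. Together 185.
Add back pairs where two caps are both exceeded: 4 + 0 + 1 + 0 + 0 + 0 = 5.
By inclusion–exclusion the count is 286 − 185 + 5 = 106.

106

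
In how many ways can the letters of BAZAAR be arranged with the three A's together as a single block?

Treat the 3 copies of A as a single block. The multiset to arrange is then {AAA, B, R, Z}, 4 items in all.
All 4 items are distinct, so there are (4)! = 24 arrangements.

24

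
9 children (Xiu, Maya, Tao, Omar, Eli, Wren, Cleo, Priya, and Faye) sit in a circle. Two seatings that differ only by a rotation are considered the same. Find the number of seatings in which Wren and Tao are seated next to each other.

Glue Wren and Tao into a block (2 internal orders). Seating 8 units around a circle gives (7)! arrangements.
So 2 × (7)! = 2 × 5040 = 10080.

10080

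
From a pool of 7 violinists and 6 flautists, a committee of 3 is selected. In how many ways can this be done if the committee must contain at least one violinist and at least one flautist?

With no constraint there are C(13,3) = 286 possible selections.
Selections missing a whole group: no violinists → C(6,3) = 20; no flautists → C(7,3) = 35.
Both groups omitted at once is impossible, so 286 − 55 = 231.

231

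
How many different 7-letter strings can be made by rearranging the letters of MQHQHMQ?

Letter multiplicities in MQHQHMQ: H×2, M×2, Q×3.
The number of distinct arrangements is 7!/(3!·2!·2!) = 5040/24 = 210.

210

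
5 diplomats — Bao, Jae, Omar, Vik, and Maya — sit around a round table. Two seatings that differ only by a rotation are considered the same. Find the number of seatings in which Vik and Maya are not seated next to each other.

12

Without the restriction there are (4)! = 24 seatings.
Those with Vik next to Maya: fuse the pair into one unit and seat 4 units around a circle — 2·(3)! = 12.
Subtracting, 24 − 12 = 12.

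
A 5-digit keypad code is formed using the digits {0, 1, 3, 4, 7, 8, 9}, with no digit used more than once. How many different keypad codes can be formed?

Choose and order 5 of the 7 symbols: the first digit has 7 options, the next 6, and so on down to 3.
That product is 7 × 6 × 5 × 4 × 3 = 2520.

2520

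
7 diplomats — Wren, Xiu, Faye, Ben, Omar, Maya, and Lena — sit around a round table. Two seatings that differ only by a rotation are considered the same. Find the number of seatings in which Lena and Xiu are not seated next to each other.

480

Without the restriction there are (6)! = 720 seatings.
Seatings with Lena beside Xiu: treat them as a block with 2 internal orders, giving 2 × (5)! = 240.
Subtracting, 720 − 240 = 480.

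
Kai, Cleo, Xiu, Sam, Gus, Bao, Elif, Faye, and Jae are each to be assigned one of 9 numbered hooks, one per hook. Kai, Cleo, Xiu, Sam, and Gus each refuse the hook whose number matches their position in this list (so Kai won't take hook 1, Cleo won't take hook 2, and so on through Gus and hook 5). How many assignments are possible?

Let Aᵢ (for 1 ≤ i ≤ 5) be the placements that put person i in their forbidden hook. Any j of these fix j positions, leaving (9−j)! ways to fill the rest, and there are C(5,j) ways to pick which j.
By inclusion–exclusion, the number of valid placements is Σ_{j=0}^{5} (−1)^j C(5,j)·(9−j)!.
Computing: 362880 − 201600 + 50400 − 7200 + 600 − 24 = 205056.

205056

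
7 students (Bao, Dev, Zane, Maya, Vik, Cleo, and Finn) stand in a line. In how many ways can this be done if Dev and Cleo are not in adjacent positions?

Of the 7! = 5040 arrangements, those with Dev and Cleo adjacent number 2 × 6! = 1440 (treat the pair as a block with 2 internal orders).
So 5040 − 1440 = 3600 arrangements keep them apart.

3600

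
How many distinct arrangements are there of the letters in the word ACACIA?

The 6 letters of ACACIA have repeats: A appearing 3 times and C appearing twice.
Dividing 6! = 720 by 3!·2! = 12 for the repeated letters gives 60.

60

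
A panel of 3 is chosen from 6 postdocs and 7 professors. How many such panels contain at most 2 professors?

251

Split by how many professors are chosen (0 through 2).
Sum: C(7,0)·C(6,3) + C(7,1)·C(6,2) + C(7,2)·C(6,1) = 20 + 105 + 126 = 251.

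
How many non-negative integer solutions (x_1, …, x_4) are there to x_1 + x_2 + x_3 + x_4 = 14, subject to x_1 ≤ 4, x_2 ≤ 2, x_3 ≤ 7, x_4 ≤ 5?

Without the upper bounds there are C(17,3) = 680 ways to split 14 among 4 variables.
Subtract solutions that violate a single cap (substitute x_i' = x_i − (cap_i+1)): x_1 ≥ 5 gives C(12,3) = 220; x_2 ≥ 3 gives C(14,3) = 364; x_3 ≥ 8 gives C(9,3) = 84; x_4 ≥ 6 gives C(11,3) = 165. Together 833.
Add back pairs where two caps are both exceeded: 84 + 4 + 20 + 20 + 56 + 1 = 185.
Subtract triples: 0 + 1 + 0 + 0 = 1.
By inclusion–exclusion the count is 680 − 833 + 185 − 1 = 31.

31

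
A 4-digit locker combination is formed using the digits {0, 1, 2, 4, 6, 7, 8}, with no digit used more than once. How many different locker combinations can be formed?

840

Choose and order 4 of the 7 symbols: the first digit has 7 options, the next 6, then 5, 4.
7 × 6 × 5 × 4 = 840.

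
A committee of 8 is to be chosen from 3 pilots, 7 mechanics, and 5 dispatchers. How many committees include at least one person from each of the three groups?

Total 8-person selections from all 15: C(15,8) = 6435.
Selections missing a whole group: no pilots → C(12,8) = 495; no mechanics → C(8,8) = 1; no dispatchers → C(10,8) = 45.
Add back selections omitting two groups (i.e. drawn from a single group): C(3,8) + C(7,8) + C(5,8) = 0.
By inclusion–exclusion: 6435 − 541 + 0 = 5894.

5894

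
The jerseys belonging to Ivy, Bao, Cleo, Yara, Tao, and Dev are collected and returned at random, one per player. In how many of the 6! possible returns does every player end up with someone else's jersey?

265

Count assignments avoiding every fixed point. For any j of the 6 players fixed to their old jersey, the other 6−j can be arranged in (6−j)! ways.
By inclusion–exclusion this is Σ_{j=0}^{6} (−1)^j C(6,j)·(6−j)!.
Computing: 720 − 720 + 360 − 120 + 30 − 6 + 1 = 265.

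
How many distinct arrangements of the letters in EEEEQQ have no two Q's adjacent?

There are 6!/(4!·2!) = 15 arrangements of EEEEQQ in total.
Arrangements with the Q's together: treat QQ as one letter, giving (5)!/(4!) = 5.
Hence 15 − 5 = 10.

10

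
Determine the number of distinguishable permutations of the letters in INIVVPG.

1260

Letter multiplicities in INIVVPG: G×1, I×2, N×1, P×1, V×2.
Dividing 7! = 5040 by 2!·2! = 4 for the repeated letters gives 1260.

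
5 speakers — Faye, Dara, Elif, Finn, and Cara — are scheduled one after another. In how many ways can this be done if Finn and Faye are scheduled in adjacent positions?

48

Treat {Finn, Faye} as a single unit. There are 4 units to order, and the pair itself can be ordered 2 ways.
That gives 2 × 4! = 2 × 24 = 48.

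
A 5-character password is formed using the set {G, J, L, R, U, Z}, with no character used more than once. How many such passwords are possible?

Choose and order 5 of the 6 symbols: the first character has 6 options, the next 5, and so on down to 2.
6 × 5 × 4 × 3 × 2 = 720.

720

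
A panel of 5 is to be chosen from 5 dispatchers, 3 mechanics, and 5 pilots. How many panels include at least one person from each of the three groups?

With no constraint there are C(13,5) = 1287 possible selections.
Subtract selections that omit an entire group: no dispatchers → C(8,5) = 56; no mechanics → C(10,5) = 252; no pilots → C(8,5) = 56.
Add back selections omitting two groups (i.e. drawn from a single group): C(5,5) + C(3,5) + C(5,5) = 2.
By inclusion–exclusion: 1287 − 364 + 2 = 925.

925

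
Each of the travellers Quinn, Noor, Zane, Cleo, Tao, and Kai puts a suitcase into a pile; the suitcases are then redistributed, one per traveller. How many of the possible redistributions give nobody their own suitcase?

Count assignments avoiding every fixed point. For any j of the 6 travellers fixed to their own suitcase, the other 6−j can be arranged in (6−j)! ways.
By inclusion–exclusion this is Σ_{j=0}^{6} (−1)^j C(6,j)·(6−j)!.
Computing: 720 − 720 + 360 − 120 + 30 − 6 + 1 = 265.

265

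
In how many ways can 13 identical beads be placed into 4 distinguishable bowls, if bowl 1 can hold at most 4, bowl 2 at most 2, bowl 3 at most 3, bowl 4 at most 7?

Without the upper bounds there are C(16,3) = 560 ways to split 13 among 4 bowls.
Subtract solutions that violate a single cap (substitute x_i' = x_i − (cap_i+1)): x_1 ≥ 5 gives C(11,3) = 165; x_2 ≥ 3 gives C(13,3) = 286; x_3 ≥ 4 gives C(12,3) = 220; x_4 ≥ 8 gives C(8,3) = 56. Together 727.
Add back pairs where two caps are both exceeded: 56 + 35 + 1 + 84 + 10 + 4 = 190.
Subtract triples: 4 + 0 + 0 + 0 = 4.
By inclusion–exclusion the count is 560 − 727 + 190 − 4 = 19.

19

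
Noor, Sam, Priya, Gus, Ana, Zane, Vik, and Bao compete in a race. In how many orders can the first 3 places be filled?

336

There are 8 choices for 1st place, 7 for 2nd, and 6 for 3rd.
That gives 8 × 7 × 6 = 336.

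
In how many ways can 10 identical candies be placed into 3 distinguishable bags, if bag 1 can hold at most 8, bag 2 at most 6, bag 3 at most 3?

25

By stars and bars, unrestricted non-negative solutions to x_1+…+x_3 = 10 number C(10+2,2) = 66.
Subtract solutions that violate a single cap (substitute x_i' = x_i − (cap_i+1)): x_1 ≥ 9 gives C(3,2) = 3; x_2 ≥ 7 gives C(5,2) = 10; x_3 ≥ 4 gives C(8,2) = 28. Together 41.
No two caps can be exceeded simultaneously, so the pair terms are all 0.
By inclusion–exclusion the count is 66 − 41 + 0 = 25.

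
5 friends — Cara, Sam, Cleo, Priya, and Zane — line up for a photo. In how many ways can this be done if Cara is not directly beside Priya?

Of the 5! = 120 arrangements, those with Cara and Priya adjacent number 2 × 4! = 48 (treat the pair as a block with 2 internal orders).
Complementary counting: 120 − 48 = 72.

72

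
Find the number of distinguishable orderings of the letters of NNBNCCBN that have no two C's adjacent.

Total arrangements of NNBNCCBN: 8!/(4!·2!·2!) = 420.
If the two C's are adjacent, glue them into one block, leaving 7 items to arrange: (7)!/(4!·2!) = 105 ways.
Subtracting, 420 − 105 = 315 arrangements keep the C's apart.

315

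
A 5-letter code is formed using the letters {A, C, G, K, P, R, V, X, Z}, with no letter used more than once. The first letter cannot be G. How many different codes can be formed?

13440

The first letter has 9−1 = 8 choices (anything except G).
The remaining 4 letters are filled from the other 8 symbols without repetition: 8 × 7 × 6 × 5 = 1680.
Total: 8 × 1680 = 13440.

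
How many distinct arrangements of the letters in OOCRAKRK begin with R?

1260

With the first slot taken by R, it remains to arrange the other 7 letters (OOCAKRK).
Those 7 letters have K appearing twice and O appearing twice, giving (7)!/(2!·2!) = 1260.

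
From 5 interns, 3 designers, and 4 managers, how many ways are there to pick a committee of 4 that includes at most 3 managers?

494

Split by how many managers are chosen (0 through 3).
Sum: C(4,0)·C(8,4) + C(4,1)·C(8,3) + C(4,2)·C(8,2) + C(4,3)·C(8,1) = 70 + 224 + 168 + 32 = 494.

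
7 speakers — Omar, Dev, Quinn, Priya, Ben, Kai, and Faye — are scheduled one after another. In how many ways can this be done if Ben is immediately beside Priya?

1440

Treat {Ben, Priya} as a single unit. There are 6 units to order, and the pair itself can be ordered 2 ways.
That gives 2 × 6! = 2 × 720 = 1440.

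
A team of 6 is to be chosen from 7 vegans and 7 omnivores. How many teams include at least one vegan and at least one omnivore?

2989

With no constraint there are C(14,6) = 3003 possible selections.
Subtract selections that omit an entire group: no vegans → C(7,6) = 7; no omnivores → C(7,6) = 7.
Both groups omitted at once is impossible, so 3003 − 14 = 2989.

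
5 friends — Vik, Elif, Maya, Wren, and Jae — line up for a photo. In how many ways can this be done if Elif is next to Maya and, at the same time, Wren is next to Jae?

Treat {Elif,Maya} as one block (2 orders) and {Wren,Jae} as another (2 orders).
That leaves 3 units to arrange: 2 × 2 × 3! = 4 × 6 = 24.

24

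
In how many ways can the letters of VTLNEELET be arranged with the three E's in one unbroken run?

1260

Treat the 3 copies of E as a single block. The multiset to arrange is then {EEE, L, L, N, T, T, V}, 7 items in all.
That gives (7)!/(2!·2!) = 1260 arrangements.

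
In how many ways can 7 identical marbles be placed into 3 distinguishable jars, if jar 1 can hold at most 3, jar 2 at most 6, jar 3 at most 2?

11

By stars and bars, unrestricted non-negative solutions to x_1+…+x_3 = 7 number C(7+2,2) = 36.
Subtract solutions that violate a single cap (substitute x_i' = x_i − (cap_i+1)): x_1 ≥ 4 gives C(5,2) = 10; x_2 ≥ 7 gives C(2,2) = 1; x_3 ≥ 3 gives C(6,2) = 15. Together 26.
Add back pairs where two caps are both exceeded: 0 + 1 + 0 = 1.
By inclusion–exclusion the count is 36 − 26 + 1 = 11.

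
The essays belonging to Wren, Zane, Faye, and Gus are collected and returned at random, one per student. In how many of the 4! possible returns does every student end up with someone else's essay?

9

Count assignments avoiding every fixed point. For any j of the 4 students fixed to their own essay, the other 4−j can be arranged in (4−j)! ways.
By inclusion–exclusion this is Σ_{j=0}^{4} (−1)^j C(4,j)·(4−j)!.
Computing: 24 − 24 + 12 − 4 + 1 = 9.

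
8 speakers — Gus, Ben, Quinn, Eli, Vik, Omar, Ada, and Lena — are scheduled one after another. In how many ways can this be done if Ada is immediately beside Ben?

Place the 6 others and the Ada-Ben pair as 7 objects in a line; the pair has 2 internal arrangements.
That gives 2 × 7! = 2 × 5040 = 10080.

10080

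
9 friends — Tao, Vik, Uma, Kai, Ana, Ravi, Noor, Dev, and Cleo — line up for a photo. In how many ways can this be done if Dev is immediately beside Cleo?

80640

Place the 7 others and the Dev-Cleo pair as 8 objects in a line; the pair has 2 internal arrangements.
So the count is 2·(8)! = 80640.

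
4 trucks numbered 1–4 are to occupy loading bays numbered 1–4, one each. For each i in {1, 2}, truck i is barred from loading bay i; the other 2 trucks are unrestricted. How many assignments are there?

Let Aᵢ (for i ∈ {1, 2}) be the placements that put truck i in its forbidden loading bay. Any j of these fix j positions, leaving (4−j)! ways to fill the rest, and there are C(2,j) ways to pick which j.
By inclusion–exclusion, the number of valid placements is Σ_{j=0}^{2} (−1)^j C(2,j)·(4−j)!.
Computing: 24 − 12 + 2 = 14.

14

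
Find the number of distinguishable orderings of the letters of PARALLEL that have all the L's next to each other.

Treat the 3 copies of L as a single block. The multiset to arrange is then {LLL, A, A, E, P, R}, 6 items in all.
That gives (6)!/(2!) = 360 arrangements.

360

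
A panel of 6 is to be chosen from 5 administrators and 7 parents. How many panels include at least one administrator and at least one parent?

With no constraint there are C(12,6) = 924 possible selections.
Subtract selections that omit an entire group: no administrators → C(7,6) = 7; no parents → C(5,6) = 0.
Both groups omitted at once is impossible, so 924 − 7 = 917.

917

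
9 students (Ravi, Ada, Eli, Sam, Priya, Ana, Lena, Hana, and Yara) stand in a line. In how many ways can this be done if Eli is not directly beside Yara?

282240

There are 9! = 362880 arrangements in all. If Eli and Yara are adjacent, merging them into one block gives 2·(8)! = 80640 arrangements.
Complementary counting: 362880 − 80640 = 282240.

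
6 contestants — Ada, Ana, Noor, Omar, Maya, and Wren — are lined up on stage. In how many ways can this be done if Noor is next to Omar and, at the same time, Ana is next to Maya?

96

Treat {Noor,Omar} as one block (2 orders) and {Ana,Maya} as another (2 orders).
That leaves 4 units to arrange: 2 × 2 × 4! = 4 × 24 = 96.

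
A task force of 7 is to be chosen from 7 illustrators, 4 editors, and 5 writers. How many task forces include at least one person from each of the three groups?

With no constraint there are C(16,7) = 11440 possible selections.
Selections missing a whole group: no illustrators → C(9,7) = 36; no editors → C(12,7) = 792; no writers → C(11,7) = 330.
Add back selections omitting two groups (i.e. drawn from a single group): C(7,7) + C(4,7) + C(5,7) = 1.
By inclusion–exclusion: 11440 − 1158 + 1 = 10283.

10283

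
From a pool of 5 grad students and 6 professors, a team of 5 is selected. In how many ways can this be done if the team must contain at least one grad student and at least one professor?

455

Total 5-person selections from all 11: C(11,5) = 462.
Subtract selections that omit an entire group: no grad students → C(6,5) = 6; no professors → C(5,5) = 1.
Both groups omitted at once is impossible, so 462 − 7 = 455.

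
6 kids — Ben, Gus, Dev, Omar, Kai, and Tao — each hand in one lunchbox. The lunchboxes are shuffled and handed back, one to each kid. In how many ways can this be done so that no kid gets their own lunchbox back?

265

This is the derangement count D_6: permutations of 6 items with no fixed point.
By inclusion–exclusion this is Σ_{j=0}^{6} (−1)^j C(6,j)·(6−j)!.
Computing: 720 − 720 + 360 − 120 + 30 − 6 + 1 = 265.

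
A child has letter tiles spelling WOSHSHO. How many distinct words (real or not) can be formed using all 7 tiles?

630

Letter multiplicities in WOSHSHO: H×2, O×2, S×2, W×1.
Dividing 7! = 5040 by 2!·2!·2! = 8 for the repeated letters gives 630.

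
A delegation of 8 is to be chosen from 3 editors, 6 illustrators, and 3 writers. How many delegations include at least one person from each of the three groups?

477

Total 8-person selections from all 12: C(12,8) = 495.
Subtract selections that omit an entire group: no editors → C(9,8) = 9; no illustrators → C(6,8) = 0; no writers → C(9,8) = 9.
Add back selections omitting two groups (i.e. drawn from a single group): C(3,8) + C(6,8) + C(3,8) = 0.
By inclusion–exclusion: 495 − 18 + 0 = 477.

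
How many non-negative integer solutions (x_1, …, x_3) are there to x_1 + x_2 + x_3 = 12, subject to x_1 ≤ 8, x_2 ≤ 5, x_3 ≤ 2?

Ignoring the caps, the number of non-negative solutions to x_1+…+x_3 = 12 is C(14,2) = 91.
Subtract solutions that violate a single cap (substitute x_i' = x_i − (cap_i+1)): x_1 ≥ 9 gives C(5,2) = 10; x_2 ≥ 6 gives C(8,2) = 28; x_3 ≥ 3 gives C(11,2) = 55. Together 93.
Add back pairs where two caps are both exceeded: 0 + 1 + 10 = 11.
By inclusion–exclusion the count is 91 − 93 + 11 = 9.

9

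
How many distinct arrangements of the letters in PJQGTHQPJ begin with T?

5040

With the first slot taken by T, it remains to arrange the other 8 letters (PJQGHQPJ).
Those 8 letters have J appearing twice, P appearing twice, and Q appearing twice, giving (8)!/(2!·2!·2!) = 5040.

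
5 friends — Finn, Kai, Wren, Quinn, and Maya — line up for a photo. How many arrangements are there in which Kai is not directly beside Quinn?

Of the 5! = 120 arrangements, those with Kai and Quinn adjacent number 2 × 4! = 48 (treat the pair as a block with 2 internal orders).
So 120 − 48 = 72 arrangements keep them apart.

72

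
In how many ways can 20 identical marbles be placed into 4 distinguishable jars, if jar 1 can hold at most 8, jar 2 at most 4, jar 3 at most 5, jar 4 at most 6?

Without the upper bounds there are C(23,3) = 1771 ways to split 20 among 4 jars.
Subtract solutions that violate a single cap (substitute x_i' = x_i − (cap_i+1)): x_1 ≥ 9 gives C(14,3) = 364; x_2 ≥ 5 gives C(18,3) = 816; x_3 ≥ 6 gives C(17,3) = 680; x_4 ≥ 7 gives C(16,3) = 560. Together 2420.
Add back pairs where two caps are both exceeded: 84 + 56 + 35 + 220 + 165 + 120 = 680.
Subtract triples: 1 + 0 + 0 + 10 = 11.
By inclusion–exclusion the count is 1771 − 2420 + 680 − 11 = 20.

20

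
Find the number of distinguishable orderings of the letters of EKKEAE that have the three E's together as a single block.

Treat the 3 copies of E as a single block. The multiset to arrange is then {EEE, A, K, K}, 4 items in all.
That gives (4)!/(2!) = 12 arrangements.

12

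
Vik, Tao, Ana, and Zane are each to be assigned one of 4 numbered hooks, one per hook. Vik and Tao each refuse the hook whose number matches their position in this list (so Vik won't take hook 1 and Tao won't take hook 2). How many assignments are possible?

Let Aᵢ (for i ∈ {1, 2}) be the placements that put person i in their forbidden hook. Any j of these fix j positions, leaving (4−j)! ways to fill the rest, and there are C(2,j) ways to pick which j.
By inclusion–exclusion, the number of valid placements is Σ_{j=0}^{2} (−1)^j C(2,j)·(4−j)!.
Computing: 24 − 12 + 2 = 14.

14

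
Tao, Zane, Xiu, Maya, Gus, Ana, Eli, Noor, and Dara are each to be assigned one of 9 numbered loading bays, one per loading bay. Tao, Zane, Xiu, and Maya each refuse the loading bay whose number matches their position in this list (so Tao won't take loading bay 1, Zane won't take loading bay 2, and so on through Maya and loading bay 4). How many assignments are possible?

Let Aᵢ (for 1 ≤ i ≤ 4) be the placements that put person i in their forbidden loading bay. Any j of these fix j positions, leaving (9−j)! ways to fill the rest, and there are C(4,j) ways to pick which j.
By inclusion–exclusion, the number of valid placements is Σ_{j=0}^{4} (−1)^j C(4,j)·(9−j)!.
Computing: 362880 − 161280 + 30240 − 2880 + 120 = 229080.

229080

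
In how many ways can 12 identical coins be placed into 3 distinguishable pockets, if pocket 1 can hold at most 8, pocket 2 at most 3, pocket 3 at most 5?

14

By stars and bars, unrestricted non-negative solutions to x_1+…+x_3 = 12 number C(12+2,2) = 91.
Subtract solutions that violate a single cap (substitute x_i' = x_i − (cap_i+1)): x_1 ≥ 9 gives C(5,2) = 10; x_2 ≥ 4 gives C(10,2) = 45; x_3 ≥ 6 gives C(8,2) = 28. Together 83.
Add back pairs where two caps are both exceeded: 0 + 0 + 6 = 6.
By inclusion–exclusion the count is 91 − 83 + 6 = 14.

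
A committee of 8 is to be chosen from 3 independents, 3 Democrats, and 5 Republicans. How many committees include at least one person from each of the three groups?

163

Total 8-person selections from all 11: C(11,8) = 165.
Selections missing a whole group: no independents → C(8,8) = 1; no Democrats → C(8,8) = 1; no Republicans → C(6,8) = 0.
Add back selections omitting two groups (i.e. drawn from a single group): C(3,8) + C(3,8) + C(5,8) = 0.
By inclusion–exclusion: 165 − 2 + 0 = 163.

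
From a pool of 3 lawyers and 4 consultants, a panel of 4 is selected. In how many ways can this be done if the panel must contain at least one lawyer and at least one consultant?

Total 4-person selections from all 7: C(7,4) = 35.
Subtract selections that omit an entire group: no lawyers → C(4,4) = 1; no consultants → C(3,4) = 0.
Both groups omitted at once is impossible, so 35 − 1 = 34.

34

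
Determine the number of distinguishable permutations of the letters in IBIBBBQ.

IBIBBBQ has 7 letters with B appearing 4 times and I appearing twice.
The number of distinct arrangements is 7!/(4!·2!) = 5040/48 = 105.

105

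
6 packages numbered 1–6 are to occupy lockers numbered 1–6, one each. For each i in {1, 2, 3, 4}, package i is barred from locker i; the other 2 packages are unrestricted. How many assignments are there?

Let Aᵢ (for 1 ≤ i ≤ 4) be the placements that put package i in its forbidden locker. Any j of these fix j positions, leaving (6−j)! ways to fill the rest, and there are C(4,j) ways to pick which j.
By inclusion–exclusion, the number of valid placements is Σ_{j=0}^{4} (−1)^j C(4,j)·(6−j)!.
Computing: 720 − 480 + 144 − 24 + 2 = 362.

362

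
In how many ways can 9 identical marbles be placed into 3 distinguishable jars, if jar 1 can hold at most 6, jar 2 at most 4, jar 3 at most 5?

24

By stars and bars, unrestricted non-negative solutions to x_1+…+x_3 = 9 number C(9+2,2) = 55.
Subtract solutions that violate a single cap (substitute x_i' = x_i − (cap_i+1)): x_1 ≥ 7 gives C(4,2) = 6; x_2 ≥ 5 gives C(6,2) = 15; x_3 ≥ 6 gives C(5,2) = 10. Together 31.
No two caps can be exceeded simultaneously, so the pair terms are all 0.
By inclusion–exclusion the count is 55 − 31 + 0 = 24.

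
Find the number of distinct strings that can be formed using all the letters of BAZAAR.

120

BAZAAR has 6 letters with A appearing 3 times.
So there are 6! / (3!) = 120 distinguishable arrangements.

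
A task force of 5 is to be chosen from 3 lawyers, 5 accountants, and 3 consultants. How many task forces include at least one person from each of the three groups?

345

Total 5-person selections from all 11: C(11,5) = 462.
Subtract selections that omit an entire group: no lawyers → C(8,5) = 56; no accountants → C(6,5) = 6; no consultants → C(8,5) = 56.
Add back selections omitting two groups (i.e. drawn from a single group): C(3,5) + C(5,5) + C(3,5) = 1.
By inclusion–exclusion: 462 − 118 + 1 = 345.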